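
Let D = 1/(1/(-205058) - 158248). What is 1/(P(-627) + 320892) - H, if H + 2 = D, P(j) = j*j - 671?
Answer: 9259323991604437/4629644122987950 ≈ 2.0000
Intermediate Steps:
D = -205058/32450018385 (D = 1/(-1/205058 - 158248) = 1/(-32450018385/205058) = -205058/32450018385 ≈ -6.3192e-6)
P(j) = -671 + j**2 (P(j) = j**2 - 671 = -671 + j**2)
H = -64900241828/32450018385 (H = -2 - 205058/32450018385 = -64900241828/32450018385 ≈ -2.0000)
1/(P(-627) + 320892) - H = 1/((-671 + (-627)**2) + 320892) - 1*(-64900241828/32450018385) = 1/((-671 + 393129) + 320892) + 64900241828/32450018385 = 1/(392458 + 320892) + 64900241828/32450018385 = 1/713350 + 64900241828/32450018385 = 9259323991604437/4629644122987950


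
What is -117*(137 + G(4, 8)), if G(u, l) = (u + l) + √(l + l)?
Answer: -17901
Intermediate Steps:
G(u, l) = l + u + √2*√l (G(u, l) = (l + u) + √(2*l) = (l + u) + √2*√l = l + u + √2*√l)
-117*(137 + G(4, 8)) = -117*(137 + (8 + 4 + √2*√8)) = -117*(137 + (8 + 4 + √2*(2*√2))) = -117*(137 + (8 + 4 + 4)) = -117*(137 + 16) = -117*153 = -17901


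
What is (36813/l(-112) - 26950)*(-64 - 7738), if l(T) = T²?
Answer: 188375939041/896 ≈ 2.1024e+8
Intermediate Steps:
(36813/l(-112) - 26950)*(-64 - 7738) = (36813/((-112)²) - 26950)*(-64 - 7738) = (36813/12544 - 26950)*(-7802) = (36813*(1/12544) - 26950)*(-7802) = (5259/1792 - 26950)*(-7802) = -48289141/1792*(-7802) = 188375939041/896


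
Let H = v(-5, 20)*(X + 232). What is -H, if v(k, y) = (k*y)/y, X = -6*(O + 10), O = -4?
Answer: 980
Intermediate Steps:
X = -36 (X = -6*(-4 + 10) = -6*6 = -36)
v(k, y) = k
H = -980 (H = -5*(-36 + 232) = -5*196 = -980)
-H = -1*(-980) = 980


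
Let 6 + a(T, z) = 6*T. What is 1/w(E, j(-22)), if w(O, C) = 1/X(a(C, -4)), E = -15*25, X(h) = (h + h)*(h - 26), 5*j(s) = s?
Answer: 94608/25 ≈ 3784.3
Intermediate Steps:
a(T, z) = -6 + 6*T
j(s) = s/5
X(h) = 2*h*(-26 + h) (X(h) = (2*h)*(-26 + h) = 2*h*(-26 + h))
E = -375
w(O, C) = 1/(2*(-32 + 6*C)*(-6 + 6*C)) (w(O, C) = 1/(2*(-6 + 6*C)*(-26 + (-6 + 6*C))) = 1/(2*(-6 + 6*C)*(-32 + 6*C)) = 1/(2*(-32 + 6*C)*(-6 + 6*C)))
1/w(E, j(-22)) = 1/(1/(24*(-1 + (⅕)*(-22))*(-16 + 3*((⅕)*(-22))))) = 1/(1/(24*(-1 - 22/5)*(-16 + 3*(-22/5)))) = 1/(1/(24*(-27/5)*(-16 - 66/5))) = 1/((1/24)*(-5/27)/(-146/5)) = 1/((1/24)*(-5/27)*(-5/146)) = 1/(25/94608) = 94608/25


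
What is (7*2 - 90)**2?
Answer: 5776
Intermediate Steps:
(7*2 - 90)**2 = (14 - 90)**2 = (-76)**2 = 5776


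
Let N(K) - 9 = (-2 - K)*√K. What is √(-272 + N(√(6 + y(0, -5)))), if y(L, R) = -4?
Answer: √(-263 - 2^(¾) - 2*2^(¼)) ≈ 16.342*I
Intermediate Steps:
N(K) = 9 + √K*(-2 - K) (N(K) = 9 + (-2 - K)*√K = 9 + √K*(-2 - K))
√(-272 + N(√(6 + y(0, -5)))) = √(-272 + (9 - (√(6 - 4))^(3/2) - 2*(6 - 4)^(¼))) = √(-272 + (9 - (√2)^(3/2) - 2*2^(¼))) = √(-272 + (9 - 2^(¾) - 2*2^(¼))) = √(-263 - 2^(¾) - 2*2^(¼))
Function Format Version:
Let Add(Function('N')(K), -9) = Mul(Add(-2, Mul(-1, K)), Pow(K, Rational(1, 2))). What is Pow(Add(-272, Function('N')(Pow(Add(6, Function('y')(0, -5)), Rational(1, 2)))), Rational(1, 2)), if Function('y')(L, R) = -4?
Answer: Pow(Add(-263, Mul(-1, Pow(2, Rational(3, 4))), Mul(-2, Pow(2, Rational(1, 4)))), Rational(1, 2)) ≈ Mul(16.342, I)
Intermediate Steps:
Function('N')(K) = Add(9, Mul(Pow(K, Rational(1, 2)), Add(-2, Mul(-1, K)))) (Function('N')(K) = Add(9, Mul(Add(-2, Mul(-1, K)), Pow(K, Rational(1, 2)))) = Add(9, Mul(Pow(K, Rational(1, 2)), Add(-2, Mul(-1, K)))))
Pow(Add(-272, Function('N')(Pow(Add(6, Function('y')(0, -5)), Rational(1, 2)))), Rational(1, 2)) = Pow(Add(-272, Add(9, Mul(-1, Pow(Pow(Add(6, -4), Rational(1, 2)), Rational(3, 2))), Mul(-2, Pow(Pow(Add(6, -4), Rational(1, 2)), Rational(1, 2))))), Rational(1, 2)) = Pow(Add(-272, Add(9, Mul(-1, Pow(Pow(2, Rational(1, 2)), Rational(3, 2))), Mul(-2, Pow(Pow(2, Rational(1, 2)), Rational(1, 2))))), Rational(1, 2)) = Pow(Add(-272, Add(9, Mul(-1, Pow(2, Rational(3, 4))), Mul(-2, Pow(2, Rational(1, 4))))), Rational(1, 2)) = Pow(Add(-263, Mul(-1, Pow(2, Rational(3, 4))), Mul(-2, Pow(2, Rational(1, 4)))), Rational(1, 2))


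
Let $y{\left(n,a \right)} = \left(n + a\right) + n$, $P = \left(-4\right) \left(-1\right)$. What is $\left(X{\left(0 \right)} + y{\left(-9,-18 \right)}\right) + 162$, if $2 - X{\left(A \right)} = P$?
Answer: $124$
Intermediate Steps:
$P = 4$
$y{\left(n,a \right)} = a + 2 n$ ($y{\left(n,a \right)} = \left(a + n\right) + n = a + 2 n$)
$X{\left(A \right)} = -2$ ($X{\left(A \right)} = 2 - 4 = -2$)
$\left(X{\left(0 \right)} + y{\left(-9,-18 \right)}\right) + 162 = \left(-2 + \left(-18 + 2 \left(-9\right)\right)\right) + 162 = \left(-2 - 36\right) + 162 = -38 + 162 = 124$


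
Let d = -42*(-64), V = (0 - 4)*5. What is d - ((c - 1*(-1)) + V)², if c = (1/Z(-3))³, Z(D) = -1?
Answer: 2288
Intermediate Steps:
V = -20 (V = -4*5 = -20)
d = 2688
c = -1 (c = (1/(-1))³ = (-1)³ = -1)
d - ((c - 1*(-1)) + V)² = 2688 - ((-1 - 1*(-1)) - 20)² = 2688 - ((-1 + 1) - 20)² = 2688 - (0 - 20)² = 2688 - 1*(-20)² = 2688 - 1*400 = 2688 - 400 = 2288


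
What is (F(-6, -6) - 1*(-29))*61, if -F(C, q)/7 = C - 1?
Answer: 4758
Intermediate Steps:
F(C, q) = 7 - 7*C (F(C, q) = -7*(C - 1) = -7*(-1 + C) = 7 - 7*C)
(F(-6, -6) - 1*(-29))*61 = ((7 - 7*(-6)) - 1*(-29))*61 = ((7 + 42) + 29)*61 = (49 + 29)*61 = 78*61 = 4758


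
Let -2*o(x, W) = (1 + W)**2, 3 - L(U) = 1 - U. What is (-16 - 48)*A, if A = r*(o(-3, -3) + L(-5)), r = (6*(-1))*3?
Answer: -5760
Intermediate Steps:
L(U) = 2 + U (L(U) = 3 - (1 - U) = 3 + (-1 + U) = 2 + U)
o(x, W) = -(1 + W)**2/2
r = -18 (r = -6*3 = -18)
A = 90 (A = -18*(-(1 - 3)**2/2 + (2 - 5)) = -18*(-1/2*(-2)**2 - 3) = -18*(-1/2*4 - 3) = -18*(-2 - 3) = -18*(-5) = 90)
(-16 - 48)*A = (-16 - 48)*90 = -64*90 = -5760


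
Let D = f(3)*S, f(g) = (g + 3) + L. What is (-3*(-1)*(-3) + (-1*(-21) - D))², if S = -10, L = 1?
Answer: 6724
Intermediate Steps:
f(g) = 4 + g (f(g) = (g + 3) + 1 = (3 + g) + 1 = 4 + g)
D = -70 (D = (4 + 3)*(-10) = 7*(-10) = -70)
(-3*(-1)*(-3) + (-1*(-21) - D))² = (-3*(-1)*(-3) + (-1*(-21) - 1*(-70)))² = (3*(-3) + (21 + 70))² = (-9 + 91)² = 82² = 6724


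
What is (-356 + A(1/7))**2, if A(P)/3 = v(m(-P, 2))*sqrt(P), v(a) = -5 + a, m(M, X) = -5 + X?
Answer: 887728/7 + 17088*sqrt(7)/7 ≈ 1.3328e+5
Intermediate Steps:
A(P) = -24*sqrt(P) (A(P) = 3*((-5 + (-5 + 2))*sqrt(P)) = 3*((-5 - 3)*sqrt(P)) = 3*(-8*sqrt(P)) = -24*sqrt(P))
(-356 + A(1/7))**2 = (-356 - 24*sqrt(7)/7)**2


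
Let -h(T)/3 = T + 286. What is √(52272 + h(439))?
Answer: √50097 ≈ 223.82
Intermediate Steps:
h(T) = -858 - 3*T (h(T) = -3*(T + 286) = -3*(286 + T) = -858 - 3*T)
√(52272 + h(439)) = √(52272 + (-858 - 3*439)) = √(52272 + (-858 - 1317)) = √(52272 - 2175) = √50097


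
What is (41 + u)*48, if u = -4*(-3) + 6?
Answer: 2832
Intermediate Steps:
u = 18 (u = 12 + 6 = 18)
(41 + u)*48 = (41 + 18)*48 = 59*48 = 2832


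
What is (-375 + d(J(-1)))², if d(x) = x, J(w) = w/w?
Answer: 139876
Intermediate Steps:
J(w) = 1
(-375 + d(J(-1)))² = (-375 + 1)² = (-374)² = 139876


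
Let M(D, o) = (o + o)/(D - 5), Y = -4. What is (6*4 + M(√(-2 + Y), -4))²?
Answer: 128*(48*√6 + 101*I)/(10*√6 + 19*I) ≈ 639.2 + 31.973*I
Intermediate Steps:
M(D, o) = 2*o/(-5 + D) (M(D, o) = (2*o)/(-5 + D) = 2*o/(-5 + D))
(6*4 + M(√(-2 + Y), -4))² = (6*4 + 2*(-4)/(-5 + √(-2 - 4)))² = (24 + 2*(-4)/(-5 + √(-6)))² = (24 + 2*(-4)/(-5 + I*√6))² = (24 - 8/(-5 + I*√6))²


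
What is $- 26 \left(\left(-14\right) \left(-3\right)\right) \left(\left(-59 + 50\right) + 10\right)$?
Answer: $-1092$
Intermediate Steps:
$- 26 \left(\left(-14\right) \left(-3\right)\right) \left(\left(-59 + 50\right) + 10\right) = \left(-26\right) 42 \left(-9 + 10\right) = \left(-1092\right) 1 = -1092$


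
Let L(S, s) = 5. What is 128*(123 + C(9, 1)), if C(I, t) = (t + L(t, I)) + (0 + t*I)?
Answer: 17664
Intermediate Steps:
C(I, t) = 5 + t + I*t (C(I, t) = (t + 5) + (0 + t*I) = (5 + t) + (0 + I*t) = (5 + t) + I*t = 5 + t + I*t)
128*(123 + C(9, 1)) = 128*(123 + (5 + 1 + 9*1)) = 128*(123 + (5 + 1 + 9)) = 128*(123 + 15) = 128*138 = 17664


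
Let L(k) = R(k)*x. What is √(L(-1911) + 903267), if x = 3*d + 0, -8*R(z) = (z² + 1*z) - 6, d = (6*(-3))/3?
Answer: 24*√15826 ≈ 3019.2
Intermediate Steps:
d = -6 (d = -18*⅓ = -6)
R(z) = ¾ - z/8 - z²/8 (R(z) = -((z² + 1*z) - 6)/8 = -((z² + z) - 6)/8 = -((z + z²) - 6)/8 = -(-6 + z + z²)/8 = ¾ - z/8 - z²/8)
x = -18 (x = 3*(-6) + 0 = -18 + 0 = -18)
L(k) = -27/2 + 9*k/4 + 9*k²/4 (L(k) = (¾ - k/8 - k²/8)*(-18) = -27/2 + 9*k/4 + 9*k²/4)
√(L(-1911) + 903267) = √((-27/2 + (9/4)*(-1911) + (9/4)*(-1911)²) + 903267) = √((-27/2 - 17199/4 + (9/4)*3651921) + 903267) = √((-27/2 - 17199/4 + 32867289/4) + 903267) = √(8212509 + 903267) = √9115776 = 24*√15826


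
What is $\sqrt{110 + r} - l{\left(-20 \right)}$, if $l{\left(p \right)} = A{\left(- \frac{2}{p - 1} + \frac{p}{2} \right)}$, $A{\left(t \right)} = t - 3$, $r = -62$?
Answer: $\frac{271}{21} + 4 \sqrt{3} \approx 19.833$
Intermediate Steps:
$A{\left(t \right)} = -3 + t$
$l{\left(p \right)} = -3 + \frac{p}{2} - \frac{2}{-1 + p}$ ($l{\left(p \right)} = -3 + \left(- \frac{2}{p - 1} + \frac{p}{2}\right) = -3 + \left(- \frac{2}{p - 1} + p \frac{1}{2}\right) = -3 + \left(- \frac{2}{-1 + p} + \frac{p}{2}\right) = -3 + \left(\frac{p}{2} - \frac{2}{-1 + p}\right) = -3 + \frac{p}{2} - \frac{2}{-1 + p}$)
$\sqrt{110 + r} - l{\left(-20 \right)} = \sqrt{110 - 62} - \frac{2 + \left(-20\right)^{2} - -140}{2 \left(-1 - 20\right)} = \sqrt{48} - \frac{2 + 400 + 140}{2 \left(-21\right)} = 4 \sqrt{3} - \frac{1}{2} \left(- \frac{1}{21}\right) 542 = 4 \sqrt{3} - - \frac{271}{21} = 4 \sqrt{3} + \frac{271}{21} = \frac{271}{21} + 4 \sqrt{3}$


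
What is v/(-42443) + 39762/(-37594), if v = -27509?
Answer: -326722610/797801071 ≈ -0.40953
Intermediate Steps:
v/(-42443) + 39762/(-37594) = -27509/(-42443) + 39762/(-37594) = -27509*(-1/42443) + 39762*(-1/37594) = 27509/42443 - 19881/18797 = -326722610/797801071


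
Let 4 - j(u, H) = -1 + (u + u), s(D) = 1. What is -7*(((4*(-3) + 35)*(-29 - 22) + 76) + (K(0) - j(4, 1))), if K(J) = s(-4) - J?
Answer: 7651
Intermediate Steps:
K(J) = 1 - J
j(u, H) = 5 - 2*u (j(u, H) = 4 - (-1 + (u + u)) = 4 - (-1 + 2*u) = 4 + (1 - 2*u) = 5 - 2*u)
-7*(((4*(-3) + 35)*(-29 - 22) + 76) + (K(0) - j(4, 1))) = -7*(((4*(-3) + 35)*(-29 - 22) + 76) + ((1 - 1*0) - (5 - 2*4))) = -7*(((-12 + 35)*(-51) + 76) + ((1 + 0) - (5 - 8))) = -7*((23*(-51) + 76) + (1 - 1*(-3))) = -7*((-1173 + 76) + (1 + 3)) = -7*(-1097 + 4) = -7*(-1093) = 7651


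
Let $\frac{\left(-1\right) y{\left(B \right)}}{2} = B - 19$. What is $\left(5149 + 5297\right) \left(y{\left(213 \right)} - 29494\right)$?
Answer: $-312147372$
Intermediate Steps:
$y{\left(B \right)} = 38 - 2 B$ ($y{\left(B \right)} = - 2 \left(B - 19\right) = - 2 \left(-19 + B\right) = 38 - 2 B$)
$\left(5149 + 5297\right) \left(y{\left(213 \right)} - 29494\right) = \left(5149 + 5297\right) \left(\left(38 - 426\right) - 29494\right) = 10446 \left(\left(38 - 426\right) - 29494\right) = 10446 \left(-388 - 29494\right) = 10446 \left(-29882\right) = -312147372$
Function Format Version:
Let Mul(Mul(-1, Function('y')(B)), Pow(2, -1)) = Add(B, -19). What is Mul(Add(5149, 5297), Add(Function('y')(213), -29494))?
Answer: -312147372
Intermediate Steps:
Function('y')(B) = Add(38, Mul(-2, B)) (Function('y')(B) = Mul(-2, Add(B, -19)) = Mul(-2, Add(-19, B)) = Add(38, Mul(-2, B)))
Mul(Add(5149, 5297), Add(Function('y')(213), -29494)) = Mul(Add(5149, 5297), Add(Add(38, Mul(-2, 213)), -29494)) = Mul(10446, Add(Add(38, -426), -29494)) = Mul(10446, Add(-388, -29494)) = Mul(10446, -29882) = -312147372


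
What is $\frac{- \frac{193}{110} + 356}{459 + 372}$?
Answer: $\frac{12989}{30470} \approx 0.42629$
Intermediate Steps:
$\frac{- \frac{193}{110} + 356}{459 + 372} = \frac{\left(-193\right) \frac{1}{110} + 356}{831} = \left(- \frac{193}{110} + 356\right) \frac{1}{831} = \frac{38967}{110} \cdot \frac{1}{831} = \frac{12989}{30470}$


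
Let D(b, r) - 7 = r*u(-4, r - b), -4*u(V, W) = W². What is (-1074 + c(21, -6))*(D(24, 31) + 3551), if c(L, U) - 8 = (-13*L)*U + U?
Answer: 3597779/2 ≈ 1.7989e+6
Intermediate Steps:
u(V, W) = -W²/4
c(L, U) = 8 + U - 13*L*U (c(L, U) = 8 + ((-13*L)*U + U) = 8 + (-13*L*U + U) = 8 + (U - 13*L*U) = 8 + U - 13*L*U)
D(b, r) = 7 - r*(r - b)²/4 (D(b, r) = 7 + r*(-(r - b)²/4) = 7 - r*(r - b)²/4)
(-1074 + c(21, -6))*(D(24, 31) + 3551) = (-1074 + (8 - 6 - 13*21*(-6)))*((7 - ¼*31*(24 - 1*31)²) + 3551) = (-1074 + (8 - 6 + 1638))*((7 - ¼*31*(24 - 31)²) + 3551) = (-1074 + 1640)*((7 - ¼*31*(-7)²) + 3551) = 566*((7 - ¼*31*49) + 3551) = 566*((7 - 1519/4) + 3551) = 566*(-1491/4 + 3551) = 566*(12713/4) = 3597779/2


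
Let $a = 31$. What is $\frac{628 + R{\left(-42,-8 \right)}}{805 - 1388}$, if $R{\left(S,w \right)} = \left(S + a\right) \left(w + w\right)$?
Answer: $- \frac{804}{583} \approx -1.3791$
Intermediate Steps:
$R{\left(S,w \right)} = 2 w \left(31 + S\right)$ ($R{\left(S,w \right)} = \left(S + 31\right) \left(w + w\right) = \left(31 + S\right) 2 w = 2 w \left(31 + S\right)$)
$\frac{628 + R{\left(-42,-8 \right)}}{805 - 1388} = \frac{628 + 2 \left(-8\right) \left(31 - 42\right)}{805 - 1388} = \frac{628 + 2 \left(-8\right) \left(-11\right)}{-583} = \left(628 + 176\right) \left(- \frac{1}{583}\right) = 804 \left(- \frac{1}{583}\right) = - \frac{804}{583}$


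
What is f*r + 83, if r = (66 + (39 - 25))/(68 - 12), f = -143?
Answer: -849/7 ≈ -121.29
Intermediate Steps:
r = 10/7 (r = (66 + 14)/56 = 80*(1/56) = 10/7 ≈ 1.4286)
f*r + 83 = -143*10/7 + 83 = -1430/7 + 83 = -849/7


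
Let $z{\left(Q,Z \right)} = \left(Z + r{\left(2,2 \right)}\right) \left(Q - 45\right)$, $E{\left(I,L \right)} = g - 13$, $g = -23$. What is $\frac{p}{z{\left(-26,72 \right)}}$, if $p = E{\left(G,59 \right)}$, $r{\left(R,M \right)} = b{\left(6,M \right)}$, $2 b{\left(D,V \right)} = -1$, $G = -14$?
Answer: $\frac{72}{10153} \approx 0.0070915$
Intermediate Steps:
$b{\left(D,V \right)} = - \frac{1}{2}$ ($b{\left(D,V \right)} = \frac{1}{2} \left(-1\right) = - \frac{1}{2}$)
$E{\left(I,L \right)} = -36$ ($E{\left(I,L \right)} = -23 - 13 = -36$)
$r{\left(R,M \right)} = - \frac{1}{2}$
$p = -36$
$z{\left(Q,Z \right)} = \left(-45 + Q\right) \left(- \frac{1}{2} + Z\right)$ ($z{\left(Q,Z \right)} = \left(Z - \frac{1}{2}\right) \left(Q - 45\right) = \left(- \frac{1}{2} + Z\right) \left(-45 + Q\right) = \left(-45 + Q\right) \left(- \frac{1}{2} + Z\right)$)
$\frac{p}{z{\left(-26,72 \right)}} = - \frac{36}{\frac{45}{2} - 3240 - -13 - 1872} = - \frac{36}{\frac{45}{2} - 3240 + 13 - 1872} = - \frac{36}{- \frac{10153}{2}} = \left(-36\right) \left(- \frac{2}{10153}\right) = \frac{72}{10153}$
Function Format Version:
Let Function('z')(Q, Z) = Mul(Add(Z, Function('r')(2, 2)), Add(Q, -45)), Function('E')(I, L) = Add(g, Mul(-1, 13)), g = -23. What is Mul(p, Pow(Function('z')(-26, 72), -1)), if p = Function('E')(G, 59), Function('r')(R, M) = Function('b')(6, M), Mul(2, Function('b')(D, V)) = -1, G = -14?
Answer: Rational(72, 10153) ≈ 0.0070915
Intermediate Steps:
Function('b')(D, V) = Rational(-1, 2) (Function('b')(D, V) = Mul(Rational(1, 2), -1) = Rational(-1, 2))
Function('E')(I, L) = -36 (Function('E')(I, L) = Add(-23, Mul(-1, 13)) = Add(-23, -13) = -36)
Function('r')(R, M) = Rational(-1, 2)
p = -36
Function('z')(Q, Z) = Mul(Add(-45, Q), Add(Rational(-1, 2), Z)) (Function('z')(Q, Z) = Mul(Add(Z, Rational(-1, 2)), Add(Q, -45)) = Mul(Add(Rational(-1, 2), Z), Add(-45, Q)) = Mul(Add(-45, Q), Add(Rational(-1, 2), Z)))
Mul(p, Pow(Function('z')(-26, 72), -1)) = Mul(-36, Pow(Add(Rational(45, 2), Mul(-45, 72), Mul(Rational(-1, 2), -26), Mul(-26, 72)), -1)) = Mul(-36, Pow(Add(Rational(45, 2), -3240, 13, -1872), -1)) = Mul(-36, Pow(Rational(-10153, 2), -1)) = Mul(-36, Rational(-2, 10153)) = Rational(72, 10153)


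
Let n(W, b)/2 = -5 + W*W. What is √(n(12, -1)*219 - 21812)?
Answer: √39070 ≈ 197.66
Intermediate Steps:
n(W, b) = -10 + 2*W² (n(W, b) = 2*(-5 + W*W) = 2*(-5 + W²) = -10 + 2*W²)
√(n(12, -1)*219 - 21812) = √((-10 + 2*12²)*219 - 21812) = √((-10 + 2*144)*219 - 21812) = √((-10 + 288)*219 - 21812) = √(278*219 - 21812) = √(60882 - 21812) = √39070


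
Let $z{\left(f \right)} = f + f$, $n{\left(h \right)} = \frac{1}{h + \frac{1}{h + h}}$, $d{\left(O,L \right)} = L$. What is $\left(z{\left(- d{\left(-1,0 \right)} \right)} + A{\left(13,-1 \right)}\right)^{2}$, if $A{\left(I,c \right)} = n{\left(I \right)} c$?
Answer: $\frac{676}{114921} \approx 0.0058823$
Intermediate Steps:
$n{\left(h \right)} = \frac{1}{h + \frac{1}{2 h}}$
$z{\left(f \right)} = 2 f$
$A{\left(I,c \right)} = \frac{2 I c}{1 + 2 I^{2}}$ ($A{\left(I,c \right)} = \frac{2 I}{1 + 2 I^{2}} c = \frac{2 I c}{1 + 2 I^{2}}$)
$\left(z{\left(- d{\left(-1,0 \right)} \right)} + A{\left(13,-1 \right)}\right)^{2} = \left(2 \left(\left(-1\right) 0\right) + 2 \cdot 13 \left(-1\right) \frac{1}{1 + 2 \cdot 13^{2}}\right)^{2} = \left(2 \cdot 0 + 2 \cdot 13 \left(-1\right) \frac{1}{1 + 2 \cdot 169}\right)^{2} = \left(0 + 2 \cdot 13 \left(-1\right) \frac{1}{1 + 338}\right)^{2} = \left(0 + 2 \cdot 13 \left(-1\right) \frac{1}{339}\right)^{2} = \left(0 - \frac{26}{339}\right)^{2} = \left(- \frac{26}{339}\right)^{2} = \frac{676}{114921}$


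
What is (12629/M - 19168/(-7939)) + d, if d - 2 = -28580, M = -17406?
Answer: -3948852818675/138186234 ≈ -28576.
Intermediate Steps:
d = -28578 (d = 2 - 28580 = -28578)
(12629/M - 19168/(-7939)) + d = (12629/(-17406) - 19168/(-7939)) - 28578 = (12629*(-1/17406) - 19168*(-1/7939)) - 28578 = (-12629/17406 + 19168/7939) - 28578 = 233376577/138186234 - 28578 = -3948852818675/138186234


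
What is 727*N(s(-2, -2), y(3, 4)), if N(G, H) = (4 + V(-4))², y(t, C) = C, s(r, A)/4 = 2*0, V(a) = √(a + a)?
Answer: 5816 + 11632*I*√2 ≈ 5816.0 + 16450.0*I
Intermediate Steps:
V(a) = √2*√a (V(a) = √(2*a) = √2*√a)
s(r, A) = 0 (s(r, A) = 4*(2*0) = 4*0 = 0)
N(G, H) = (4 + 2*I*√2)² (N(G, H) = (4 + √2*√(-4))² = (4 + √2*(2*I))² = (4 + 2*I*√2)²)
727*N(s(-2, -2), y(3, 4)) = 727*(8 + 16*I*√2) = 5816 + 11632*I*√2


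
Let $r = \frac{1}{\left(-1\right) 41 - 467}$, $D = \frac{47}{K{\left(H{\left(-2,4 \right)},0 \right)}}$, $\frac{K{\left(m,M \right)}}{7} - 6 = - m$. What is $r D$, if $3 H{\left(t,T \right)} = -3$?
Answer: $- \frac{47}{24892} \approx -0.0018882$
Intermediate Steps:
$H{\left(t,T \right)} = -1$ ($H{\left(t,T \right)} = \frac{1}{3} \left(-3\right) = -1$)
$K{\left(m,M \right)} = 42 - 7 m$ ($K{\left(m,M \right)} = 42 + 7 \left(- m\right) = 42 - 7 m$)
$D = \frac{47}{49}$ ($D = \frac{47}{42 - -7} = \frac{47}{42 + 7} = \frac{47}{49} \approx 0.95918$)
$r = - \frac{1}{508}$ ($r = \frac{1}{-41 - 467} = \frac{1}{-508} = - \frac{1}{508} \approx -0.0019685$)
$r D = \left(- \frac{1}{508}\right) \frac{47}{49} = - \frac{47}{24892}$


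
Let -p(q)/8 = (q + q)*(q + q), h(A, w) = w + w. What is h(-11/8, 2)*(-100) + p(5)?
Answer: -1200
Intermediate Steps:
h(A, w) = 2*w
p(q) = -32*q² (p(q) = -8*(q + q)*(q + q) = -8*2*q*2*q = -32*q²)
h(-11/8, 2)*(-100) + p(5) = (2*2)*(-100) - 32*5² = 4*(-100) - 32*25 = -400 - 800 = -1200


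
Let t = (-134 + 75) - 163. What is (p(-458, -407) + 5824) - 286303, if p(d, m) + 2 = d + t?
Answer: -281161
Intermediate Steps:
t = -222 (t = -59 - 163 = -222)
p(d, m) = -224 + d (p(d, m) = -2 + (d - 222) = -2 + (-222 + d) = -224 + d)
(p(-458, -407) + 5824) - 286303 = ((-224 - 458) + 5824) - 286303 = (-682 + 5824) - 286303 = 5142 - 286303 = -281161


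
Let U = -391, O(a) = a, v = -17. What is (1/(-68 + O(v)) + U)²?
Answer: 1104631696/7225 ≈ 1.5289e+5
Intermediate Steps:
(1/(-68 + O(v)) + U)² = (1/(-68 - 17) - 391)² = (1/(-85) - 391)² = (-1/85 - 391)² = (-33236/85)² = 1104631696/7225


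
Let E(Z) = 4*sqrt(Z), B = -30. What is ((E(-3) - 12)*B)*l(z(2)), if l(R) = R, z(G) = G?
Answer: 720 - 240*I*sqrt(3) ≈ 720.0 - 415.69*I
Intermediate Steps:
((E(-3) - 12)*B)*l(z(2)) = ((4*sqrt(-3) - 12)*(-30))*2 = ((4*(I*sqrt(3)) - 12)*(-30))*2 = ((4*I*sqrt(3) - 12)*(-30))*2 = ((-12 + 4*I*sqrt(3))*(-30))*2 = (360 - 120*I*sqrt(3))*2 = 720 - 240*I*sqrt(3)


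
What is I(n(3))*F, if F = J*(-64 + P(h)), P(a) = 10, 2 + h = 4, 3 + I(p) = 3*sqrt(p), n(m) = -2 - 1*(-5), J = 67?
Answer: 10854 - 10854*sqrt(3) ≈ -7945.7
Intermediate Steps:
n(m) = 3 (n(m) = -2 + 5 = 3)
I(p) = -3 + 3*sqrt(p)
h = 2 (h = -2 + 4 = 2)
F = -3618 (F = 67*(-64 + 10) = 67*(-54) = -3618)
I(n(3))*F = (-3 + 3*sqrt(3))*(-3618) = 10854 - 10854*sqrt(3)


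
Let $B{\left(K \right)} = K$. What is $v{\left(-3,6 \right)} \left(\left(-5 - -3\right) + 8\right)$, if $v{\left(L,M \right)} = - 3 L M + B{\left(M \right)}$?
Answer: $360$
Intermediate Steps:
$v{\left(L,M \right)} = M - 3 L M$ ($v{\left(L,M \right)} = - 3 L M + M = M - 3 L M$)
$v{\left(-3,6 \right)} \left(\left(-5 - -3\right) + 8\right) = 6 \left(1 - -9\right) \left(\left(-5 - -3\right) + 8\right) = 6 \left(1 + 9\right) \left(\left(-5 + 3\right) + 8\right) = 6 \cdot 10 \left(-2 + 8\right) = 60 \cdot 6 = 360$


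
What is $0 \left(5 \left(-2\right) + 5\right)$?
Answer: $0$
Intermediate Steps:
$0 \left(5 \left(-2\right) + 5\right) = 0 \left(-10 + 5\right) = 0 \left(-5\right) = 0$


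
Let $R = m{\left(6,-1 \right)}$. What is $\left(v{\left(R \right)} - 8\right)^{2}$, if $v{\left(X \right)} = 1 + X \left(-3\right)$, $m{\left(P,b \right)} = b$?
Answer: $16$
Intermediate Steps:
$R = -1$
$v{\left(X \right)} = 1 - 3 X$
$\left(v{\left(R \right)} - 8\right)^{2} = \left(\left(1 - -3\right) - 8\right)^{2} = \left(\left(1 + 3\right) - 8\right)^{2} = \left(4 - 8\right)^{2} = \left(-4\right)^{2} = 16$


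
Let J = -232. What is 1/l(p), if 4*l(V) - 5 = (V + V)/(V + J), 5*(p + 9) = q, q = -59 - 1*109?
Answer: 5492/7291 ≈ 0.75326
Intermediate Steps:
q = -168 (q = -59 - 109 = -168)
p = -213/5 (p = -9 + (⅕)*(-168) = -9 - 168/5 = -213/5 ≈ -42.600)
l(V) = 5/4 + V/(2*(-232 + V)) (l(V) = 5/4 + ((V + V)/(V - 232))/4 = 5/4 + ((2*V)/(-232 + V))/4 = 5/4 + (2*V/(-232 + V))/4 = 5/4 + V/(2*(-232 + V)))
1/l(p) = 1/((-1160 + 7*(-213/5))/(4*(-232 - 213/5))) = 1/((-1160 - 1491/5)/(4*(-1373/5))) = 1/((¼)*(-5/1373)*(-7291/5)) = 1/(7291/5492) = 5492/7291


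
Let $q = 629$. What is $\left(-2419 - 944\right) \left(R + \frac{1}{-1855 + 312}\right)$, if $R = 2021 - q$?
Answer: $- \frac{7223236365}{1543} \approx -4.6813 \cdot 10^{6}$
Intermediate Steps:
$R = 1392$ ($R = 2021 - 629 = 1392$)
$\left(-2419 - 944\right) \left(R + \frac{1}{-1855 + 312}\right) = \left(-2419 - 944\right) \left(1392 + \frac{1}{-1855 + 312}\right) = - 3363 \left(1392 + \frac{1}{-1543}\right) = - 3363 \left(1392 - \frac{1}{1543}\right) = \left(-3363\right) \frac{2147855}{1543} = - \frac{7223236365}{1543}$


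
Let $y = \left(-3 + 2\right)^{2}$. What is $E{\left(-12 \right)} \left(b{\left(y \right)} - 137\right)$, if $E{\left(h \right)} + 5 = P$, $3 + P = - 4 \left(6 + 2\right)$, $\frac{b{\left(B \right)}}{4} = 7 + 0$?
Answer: $4360$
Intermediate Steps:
$y = 1$ ($y = \left(-1\right)^{2} = 1$)
$b{\left(B \right)} = 28$ ($b{\left(B \right)} = 4 \left(7 + 0\right) = 4 \cdot 7 = 28$)
$P = -35$ ($P = -3 - 4 \left(6 + 2\right) = -3 - 32 = -35$)
$E{\left(h \right)} = -40$ ($E{\left(h \right)} = -5 - 35 = -40$)
$E{\left(-12 \right)} \left(b{\left(y \right)} - 137\right) = - 40 \left(28 - 137\right) = \left(-40\right) \left(-109\right) = 4360$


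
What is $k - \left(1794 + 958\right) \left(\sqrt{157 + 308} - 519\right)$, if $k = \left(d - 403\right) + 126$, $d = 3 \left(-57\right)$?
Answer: $1427840 - 2752 \sqrt{465} \approx 1.3685 \cdot 10^{6}$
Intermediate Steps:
$d = -171$
$k = -448$ ($k = \left(-171 - 403\right) + 126 = -574 + 126 = -448$)
$k - \left(1794 + 958\right) \left(\sqrt{157 + 308} - 519\right) = -448 - \left(1794 + 958\right) \left(\sqrt{157 + 308} - 519\right) = -448 - 2752 \left(\sqrt{465} - 519\right) = -448 - 2752 \left(-519 + \sqrt{465}\right) = -448 - \left(-1428288 + 2752 \sqrt{465}\right) = -448 + \left(1428288 - 2752 \sqrt{465}\right) = 1427840 - 2752 \sqrt{465}$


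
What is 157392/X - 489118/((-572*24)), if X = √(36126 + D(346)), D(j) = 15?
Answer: 244559/6864 + 52464*√36141/12047 ≈ 863.54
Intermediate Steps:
X = √36141 (X = √(36126 + 15) = √36141 ≈ 190.11)
157392/X - 489118/((-572*24)) = 157392/(√36141) - 489118/((-572*24)) = 157392*(√36141/36141) - 489118/(-13728) = 52464*√36141/12047 - 489118*(-1/13728) = 52464*√36141/12047 + 244559/6864 = 244559/6864 + 52464*√36141/12047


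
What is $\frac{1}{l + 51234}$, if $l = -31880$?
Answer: $\frac{1}{19354} \approx 5.1669 \cdot 10^{-5}$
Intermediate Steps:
$\frac{1}{l + 51234} = \frac{1}{-31880 + 51234} = \frac{1}{19354}$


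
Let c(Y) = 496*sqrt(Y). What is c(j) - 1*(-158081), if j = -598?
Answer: 158081 + 496*I*sqrt(598) ≈ 1.5808e+5 + 12129.0*I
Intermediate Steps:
c(j) - 1*(-158081) = 496*sqrt(-598) - 1*(-158081) = 496*(I*sqrt(598)) + 158081 = 496*I*sqrt(598) + 158081 = 158081 + 496*I*sqrt(598)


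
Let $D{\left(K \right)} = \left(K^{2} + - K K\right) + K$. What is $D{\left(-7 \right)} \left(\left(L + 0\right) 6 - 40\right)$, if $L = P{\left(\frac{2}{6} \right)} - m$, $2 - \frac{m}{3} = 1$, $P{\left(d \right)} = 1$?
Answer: $364$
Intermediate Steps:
$D{\left(K \right)} = K$ ($D{\left(K \right)} = \left(K^{2} - K^{2}\right) + K = 0 + K = K$)
$m = 3$ ($m = 6 - 3 = 3$)
$L = -2$ ($L = 1 - 3 = -2$)
$D{\left(-7 \right)} \left(\left(L + 0\right) 6 - 40\right) = - 7 \left(\left(-2 + 0\right) 6 - 40\right) = - 7 \left(\left(-2\right) 6 - 40\right) = - 7 \left(-12 - 40\right) = \left(-7\right) \left(-52\right) = 364$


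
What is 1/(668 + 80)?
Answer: 1/748 ≈ 0.0013369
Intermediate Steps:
1/(668 + 80) = 1/748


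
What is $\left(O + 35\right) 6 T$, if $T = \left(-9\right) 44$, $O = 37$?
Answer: $-171072$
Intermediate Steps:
$T = -396$
$\left(O + 35\right) 6 T = \left(37 + 35\right) 6 \left(-396\right) = 72 \cdot 6 \left(-396\right) = 432 \left(-396\right) = -171072$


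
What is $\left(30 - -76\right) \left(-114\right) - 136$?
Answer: $-12220$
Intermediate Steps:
$\left(30 - -76\right) \left(-114\right) - 136 = \left(30 + 76\right) \left(-114\right) - 136 = 106 \left(-114\right) - 136 = -12084 - 136 = -12220$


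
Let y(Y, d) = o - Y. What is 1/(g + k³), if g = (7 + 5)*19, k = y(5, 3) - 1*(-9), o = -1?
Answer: 1/255 ≈ 0.0039216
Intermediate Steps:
y(Y, d) = -1 - Y
k = 3 (k = (-1 - 1*5) - 1*(-9) = (-1 - 5) + 9 = -6 + 9 = 3)
g = 228 (g = 12*19 = 228)
1/(g + k³) = 1/(228 + 3³) = 1/(228 + 27) = 1/255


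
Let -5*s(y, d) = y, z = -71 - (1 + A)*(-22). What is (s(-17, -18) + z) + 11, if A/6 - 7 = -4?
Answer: 1807/5 ≈ 361.40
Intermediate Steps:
A = 18 (A = 42 + 6*(-4) = 42 - 24 = 18)
z = 347 (z = -71 - (1 + 18)*(-22) = -71 - 19*(-22) = -71 - 1*(-418) = -71 + 418 = 347)
s(y, d) = -y/5
(s(-17, -18) + z) + 11 = (-1/5*(-17) + 347) + 11 = (17/5 + 347) + 11 = 1752/5 + 11 = 1807/5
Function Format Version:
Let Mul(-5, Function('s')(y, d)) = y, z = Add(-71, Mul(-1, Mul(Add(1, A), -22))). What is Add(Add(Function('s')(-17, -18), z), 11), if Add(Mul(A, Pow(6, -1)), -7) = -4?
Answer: Rational(1807, 5) ≈ 361.40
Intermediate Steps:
A = 18 (A = Add(42, Mul(6, -4)) = Add(42, -24) = 18)
z = 347 (z = Add(-71, Mul(-1, Mul(Add(1, 18), -22))) = Add(-71, Mul(-1, Mul(19, -22))) = Add(-71, Mul(-1, -418)) = Add(-71, 418) = 347)
Function('s')(y, d) = Mul(Rational(-1, 5), y)
Add(Add(Function('s')(-17, -18), z), 11) = Add(Add(Mul(Rational(-1, 5), -17), 347), 11) = Add(Add(Rational(17, 5), 347), 11) = Add(Rational(1752, 5), 11) = Rational(1807, 5)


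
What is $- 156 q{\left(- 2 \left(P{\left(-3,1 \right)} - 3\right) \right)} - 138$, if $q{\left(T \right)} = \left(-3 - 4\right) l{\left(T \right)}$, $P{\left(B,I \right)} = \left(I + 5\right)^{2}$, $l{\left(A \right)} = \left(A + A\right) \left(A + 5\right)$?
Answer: $8792646$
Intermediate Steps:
$l{\left(A \right)} = 2 A \left(5 + A\right)$
$P{\left(B,I \right)} = \left(5 + I\right)^{2}$
$q{\left(T \right)} = - 14 T \left(5 + T\right)$ ($q{\left(T \right)} = \left(-3 - 4\right) 2 T \left(5 + T\right) = - 7 \cdot 2 T \left(5 + T\right) = - 14 T \left(5 + T\right)$)
$- 156 q{\left(- 2 \left(P{\left(-3,1 \right)} - 3\right) \right)} - 138 = - 156 \left(- 14 \left(- 2 \left(\left(5 + 1\right)^{2} - 3\right)\right) \left(5 - 2 \left(\left(5 + 1\right)^{2} - 3\right)\right)\right) - 138 = - 156 \left(- 14 \left(- 2 \left(6^{2} - 3\right)\right) \left(5 - 2 \left(6^{2} - 3\right)\right)\right) - 138 = - 156 \left(- 14 \left(- 2 \left(36 - 3\right)\right) \left(5 - 2 \left(36 - 3\right)\right)\right) - 138 = - 156 \left(- 14 \left(\left(-2\right) 33\right) \left(5 - 66\right)\right) - 138 = - 156 \left(\left(-14\right) \left(-66\right) \left(5 - 66\right)\right) - 138 = - 156 \left(\left(-14\right) \left(-66\right) \left(-61\right)\right) - 138 = \left(-156\right) \left(-56364\right) - 138 = 8792784 - 138 = 8792646$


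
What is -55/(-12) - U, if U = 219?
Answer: -2573/12 ≈ -214.42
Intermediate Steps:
-55/(-12) - U = -55/(-12) - 1*219 = -55*(-1/12) - 219 = 55/12 - 219 = -2573/12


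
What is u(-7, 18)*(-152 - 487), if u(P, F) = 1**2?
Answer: -639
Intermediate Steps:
u(P, F) = 1
u(-7, 18)*(-152 - 487) = 1*(-152 - 487) = 1*(-639) = -639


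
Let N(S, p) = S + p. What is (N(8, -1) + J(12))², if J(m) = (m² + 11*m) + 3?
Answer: 81796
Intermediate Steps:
J(m) = 3 + m² + 11*m
(N(8, -1) + J(12))² = ((8 - 1) + (3 + 12² + 11*12))² = (7 + (3 + 144 + 132))² = (7 + 279)² = 286² = 81796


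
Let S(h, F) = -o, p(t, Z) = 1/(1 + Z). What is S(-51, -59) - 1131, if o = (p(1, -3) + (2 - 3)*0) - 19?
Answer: -2223/2 ≈ -1111.5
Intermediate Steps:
o = -39/2 (o = (1/(1 - 3) + (2 - 3)*0) - 19 = (1/(-2) - 1*0) - 19 = (-½ + 0) - 19 = -½ - 19 = -39/2 ≈ -19.500)
S(h, F) = 39/2 (S(h, F) = -1*(-39/2) = 39/2)
S(-51, -59) - 1131 = 39/2 - 1131 = -2223/2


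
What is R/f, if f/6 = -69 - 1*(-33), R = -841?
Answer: 841/216 ≈ 3.8935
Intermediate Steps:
f = -216 (f = 6*(-69 - 1*(-33)) = 6*(-69 + 33) = 6*(-36) = -216)
R/f = -841/(-216) = -841*(-1/216) = 841/216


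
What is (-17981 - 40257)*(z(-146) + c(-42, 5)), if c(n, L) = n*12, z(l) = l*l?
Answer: -1212049256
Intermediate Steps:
z(l) = l²
c(n, L) = 12*n
(-17981 - 40257)*(z(-146) + c(-42, 5)) = (-17981 - 40257)*((-146)² + 12*(-42)) = -58238*(21316 - 504) = -58238*20812 = -1212049256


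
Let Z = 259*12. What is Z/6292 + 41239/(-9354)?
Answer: -57600889/14713842 ≈ -3.9147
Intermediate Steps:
Z = 3108
Z/6292 + 41239/(-9354) = 3108/6292 + 41239/(-9354) = 3108*(1/6292) + 41239*(-1/9354) = 777/1573 - 41239/9354 = -57600889/14713842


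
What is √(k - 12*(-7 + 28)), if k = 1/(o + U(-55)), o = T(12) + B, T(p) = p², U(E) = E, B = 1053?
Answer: I*√328648186/1142 ≈ 15.874*I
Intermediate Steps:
o = 1197 (o = 12² + 1053 = 144 + 1053 = 1197)
k = 1/1142 (k = 1/(1197 - 55) = 1/1142 ≈ 0.00087566)
√(k - 12*(-7 + 28)) = √(1/1142 - 12*(-7 + 28)) = √(1/1142 - 12*21) = √(1/1142 - 252) = √(-287783/1142) = I*√328648186/1142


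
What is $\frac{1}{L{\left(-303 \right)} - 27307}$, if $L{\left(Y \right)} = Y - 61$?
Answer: $- \frac{1}{27671} \approx -3.6139 \cdot 10^{-5}$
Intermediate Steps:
$L{\left(Y \right)} = -61 + Y$
$\frac{1}{L{\left(-303 \right)} - 27307} = \frac{1}{\left(-61 - 303\right) - 27307} = \frac{1}{-364 - 27307} = \frac{1}{-27671} = - \frac{1}{27671}$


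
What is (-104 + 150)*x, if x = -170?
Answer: -7820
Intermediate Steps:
(-104 + 150)*x = (-104 + 150)*(-170) = 46*(-170) = -7820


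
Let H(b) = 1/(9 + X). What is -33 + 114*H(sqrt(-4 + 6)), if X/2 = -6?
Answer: -71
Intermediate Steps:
X = -12 (X = 2*(-6) = -12)
H(b) = -1/3 (H(b) = 1/(9 - 12) = 1/(-3) = -1/3)
-33 + 114*H(sqrt(-4 + 6)) = -33 + 114*(-1/3) = -33 - 38 = -71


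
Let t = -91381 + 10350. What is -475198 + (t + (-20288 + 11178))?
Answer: -565339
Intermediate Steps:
t = -81031
-475198 + (t + (-20288 + 11178)) = -475198 + (-81031 + (-20288 + 11178)) = -475198 + (-81031 - 9110) = -475198 - 90141 = -565339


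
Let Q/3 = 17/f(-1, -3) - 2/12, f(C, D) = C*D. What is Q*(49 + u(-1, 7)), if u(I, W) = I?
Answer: 792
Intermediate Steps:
Q = 33/2 (Q = 3*(17/((-1*(-3))) - 2/12) = 3*(17/3 - 2*1/12) = 3*(17*(⅓) - ⅙) = 3*(17/3 - ⅙) = 3*(11/2) = 33/2 ≈ 16.500)
Q*(49 + u(-1, 7)) = 33*(49 - 1)/2 = (33/2)*48 = 792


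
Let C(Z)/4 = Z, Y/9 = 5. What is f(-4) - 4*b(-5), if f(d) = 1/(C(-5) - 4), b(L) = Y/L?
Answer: 863/24 ≈ 35.958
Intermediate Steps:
Y = 45 (Y = 9*5 = 45)
C(Z) = 4*Z
b(L) = 45/L
f(d) = -1/24 (f(d) = 1/(4*(-5) - 4) = 1/(-20 - 4) = 1/(-24) = -1/24)
f(-4) - 4*b(-5) = -1/24 - 180/(-5) = -1/24 - 180*(-1)/5 = -1/24 - 4*(-9) = -1/24 + 36 = 863/24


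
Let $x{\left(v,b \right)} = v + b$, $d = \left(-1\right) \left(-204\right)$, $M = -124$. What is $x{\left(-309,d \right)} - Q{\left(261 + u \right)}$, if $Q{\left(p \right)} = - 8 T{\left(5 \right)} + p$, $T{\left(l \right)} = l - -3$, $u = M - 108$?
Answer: $-70$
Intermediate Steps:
$u = -232$ ($u = -124 - 108 = -232$)
$T{\left(l \right)} = 3 + l$ ($T{\left(l \right)} = l + 3 = 3 + l$)
$Q{\left(p \right)} = -64 + p$ ($Q{\left(p \right)} = - 8 \left(3 + 5\right) + p = \left(-8\right) 8 + p = -64 + p$)
$d = 204$
$x{\left(v,b \right)} = b + v$
$x{\left(-309,d \right)} - Q{\left(261 + u \right)} = \left(204 - 309\right) - \left(-64 + \left(261 - 232\right)\right) = -105 - \left(-64 + 29\right) = -105 - -35 = -105 + 35 = -70$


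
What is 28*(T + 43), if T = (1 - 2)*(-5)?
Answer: 1344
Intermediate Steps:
T = 5 (T = -1*(-5) = 5)
28*(T + 43) = 28*(5 + 43) = 28*48 = 1344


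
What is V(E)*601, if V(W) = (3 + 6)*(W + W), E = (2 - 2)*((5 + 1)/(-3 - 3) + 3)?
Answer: 0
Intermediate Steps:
E = 0 (E = 0*(6/(-6) + 3) = 0*(6*(-⅙) + 3) = 0*(-1 + 3) = 0*2 = 0)
V(W) = 18*W (V(W) = 9*(2*W) = 18*W)
V(E)*601 = (18*0)*601 = 0*601 = 0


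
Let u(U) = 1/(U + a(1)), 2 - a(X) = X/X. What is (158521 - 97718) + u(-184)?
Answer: 11126948/183 ≈ 60803.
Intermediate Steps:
a(X) = 1 (a(X) = 2 - X/X = 2 - 1*1 = 2 - 1 = 1)
u(U) = 1/(1 + U) (u(U) = 1/(U + 1) = 1/(1 + U))
(158521 - 97718) + u(-184) = (158521 - 97718) + 1/(1 - 184) = 60803 + 1/(-183) = 60803 - 1/183 = 11126948/183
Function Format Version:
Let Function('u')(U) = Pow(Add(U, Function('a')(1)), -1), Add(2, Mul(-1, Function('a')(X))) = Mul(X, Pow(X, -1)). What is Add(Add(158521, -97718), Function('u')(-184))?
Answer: Rational(11126948, 183) ≈ 60803.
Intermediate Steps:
Function('a')(X) = 1 (Function('a')(X) = Add(2, Mul(-1, Mul(X, Pow(X, -1)))) = Add(2, Mul(-1, 1)) = Add(2, -1) = 1)
Function('u')(U) = Pow(Add(1, U), -1) (Function('u')(U) = Pow(Add(U, 1), -1) = Pow(Add(1, U), -1))
Add(Add(158521, -97718), Function('u')(-184)) = Add(Add(158521, -97718), Pow(Add(1, -184), -1)) = Add(60803, Pow(-183, -1)) = Add(60803, Rational(-1, 183)) = Rational(11126948, 183)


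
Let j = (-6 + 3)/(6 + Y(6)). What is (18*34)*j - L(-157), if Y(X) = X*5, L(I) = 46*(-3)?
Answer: 87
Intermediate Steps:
L(I) = -138
Y(X) = 5*X
j = -1/12 (j = (-6 + 3)/(6 + 5*6) = -3/(6 + 30) = -3/36 = -3*1/36 = -1/12 ≈ -0.083333)
(18*34)*j - L(-157) = (18*34)*(-1/12) - 1*(-138) = 612*(-1/12) + 138 = -51 + 138 = 87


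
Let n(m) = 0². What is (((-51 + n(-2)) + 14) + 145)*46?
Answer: 4968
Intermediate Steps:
n(m) = 0
(((-51 + n(-2)) + 14) + 145)*46 = (((-51 + 0) + 14) + 145)*46 = ((-51 + 14) + 145)*46 = (-37 + 145)*46 = 108*46 = 4968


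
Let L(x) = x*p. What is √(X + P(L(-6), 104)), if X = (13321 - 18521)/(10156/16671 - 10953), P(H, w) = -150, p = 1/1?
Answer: 15*I*√22155068240234902/182587307 ≈ 12.228*I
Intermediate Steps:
p = 1
L(x) = x (L(x) = x*1 = x)
X = 86689200/182587307 (X = -5200/(10156*(1/16671) - 10953) = -5200/(10156/16671 - 10953) = -5200/(-182587307/16671) = -5200*(-16671/182587307) = 86689200/182587307 ≈ 0.47478)
√(X + P(L(-6), 104)) = √(86689200/182587307 - 150) = √(-27301406850/182587307) = 15*I*√22155068240234902/182587307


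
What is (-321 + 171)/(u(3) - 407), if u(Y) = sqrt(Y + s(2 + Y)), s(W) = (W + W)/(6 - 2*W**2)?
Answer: 447700/1214739 + 50*sqrt(1342)/1214739 ≈ 0.37006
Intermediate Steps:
s(W) = 2*W/(6 - 2*W**2) (s(W) = (2*W)/(6 - 2*W**2) = 2*W/(6 - 2*W**2))
u(Y) = sqrt(Y - (2 + Y)/(-3 + (2 + Y)**2))
(-321 + 171)/(u(3) - 407) = (-321 + 171)/(sqrt((-2 - 1*3 + 3*(-3 + (2 + 3)**2))/(-3 + (2 + 3)**2)) - 407) = -150/(sqrt((-2 - 3 + 3*(-3 + 5**2))/(-3 + 5**2)) - 407) = -150/(sqrt((-2 - 3 + 3*(-3 + 25))/(-3 + 25)) - 407) = -150/(sqrt((-2 - 3 + 3*22)/22) - 407) = -150/(sqrt((-2 - 3 + 66)/22) - 407) = -150/(sqrt((1/22)*61) - 407) = -150/(sqrt(61/22) - 407) = -150/(sqrt(1342)/22 - 407) = -150/(-407 + sqrt(1342)/22)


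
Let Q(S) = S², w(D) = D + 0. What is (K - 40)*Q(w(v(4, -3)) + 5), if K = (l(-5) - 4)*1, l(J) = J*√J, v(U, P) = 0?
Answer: -1100 - 125*I*√5 ≈ -1100.0 - 279.51*I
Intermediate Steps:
w(D) = D
l(J) = J^(3/2)
K = -4 - 5*I*√5 (K = ((-5)^(3/2) - 4)*1 = (-5*I*√5 - 4)*1 = (-4 - 5*I*√5)*1 = -4 - 5*I*√5 ≈ -4.0 - 11.18*I)
(K - 40)*Q(w(v(4, -3)) + 5) = ((-4 - 5*I*√5) - 40)*(0 + 5)² = (-44 - 5*I*√5)*5² = (-44 - 5*I*√5)*25 = -1100 - 125*I*√5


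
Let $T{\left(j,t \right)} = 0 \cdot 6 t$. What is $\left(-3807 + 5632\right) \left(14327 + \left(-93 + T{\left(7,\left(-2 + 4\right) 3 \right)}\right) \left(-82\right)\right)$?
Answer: $40064225$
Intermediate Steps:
$T{\left(j,t \right)} = 0$ ($T{\left(j,t \right)} = 0 t = 0$)
$\left(-3807 + 5632\right) \left(14327 + \left(-93 + T{\left(7,\left(-2 + 4\right) 3 \right)}\right) \left(-82\right)\right) = \left(-3807 + 5632\right) \left(14327 + \left(-93 + 0\right) \left(-82\right)\right) = 1825 \left(14327 - -7626\right) = 1825 \left(14327 + 7626\right) = 1825 \cdot 21953 = 40064225$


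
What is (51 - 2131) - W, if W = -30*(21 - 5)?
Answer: -1600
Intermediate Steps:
W = -480 (W = -30*16 = -480)
(51 - 2131) - W = (51 - 2131) - 1*(-480) = -2080 + 480 = -1600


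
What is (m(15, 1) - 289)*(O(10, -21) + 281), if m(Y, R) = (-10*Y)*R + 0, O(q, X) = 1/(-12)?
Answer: -1479869/12 ≈ -1.2332e+5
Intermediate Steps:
O(q, X) = -1/12
m(Y, R) = -10*R*Y (m(Y, R) = -10*R*Y + 0 = -10*R*Y)
(m(15, 1) - 289)*(O(10, -21) + 281) = (-10*1*15 - 289)*(-1/12 + 281) = (-150 - 289)*(3371/12) = -439*3371/12 = -1479869/12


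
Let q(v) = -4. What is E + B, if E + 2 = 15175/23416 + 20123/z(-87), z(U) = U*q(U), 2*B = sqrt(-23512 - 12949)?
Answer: 115045883/2037192 + 19*I*sqrt(101)/2 ≈ 56.473 + 95.474*I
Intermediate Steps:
B = 19*I*sqrt(101)/2 (B = sqrt(-23512 - 12949)/2 = sqrt(-36461)/2 = (19*I*sqrt(101))/2 = 19*I*sqrt(101)/2 ≈ 95.474*I)
z(U) = -4*U (z(U) = U*(-4) = -4*U)
E = 115045883/2037192 (E = -2 + (15175/23416 + 20123/((-4*(-87)))) = -2 + (15175*(1/23416) + 20123/348) = -2 + (15175/23416 + 20123*(1/348)) = -2 + (15175/23416 + 20123/348) = -2 + 119120267/2037192 = 115045883/2037192 ≈ 56.473)
E + B = 115045883/2037192 + 19*I*sqrt(101)/2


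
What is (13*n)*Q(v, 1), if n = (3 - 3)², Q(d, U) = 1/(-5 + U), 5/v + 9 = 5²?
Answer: 0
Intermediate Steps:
v = 5/16 (v = 5/(-9 + 5²) = 5/(-9 + 25) = 5/16 ≈ 0.31250)
n = 0 (n = 0² = 0)
(13*n)*Q(v, 1) = (13*0)/(-5 + 1) = 0/(-4) = 0*(-¼) = 0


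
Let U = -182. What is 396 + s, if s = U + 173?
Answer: 387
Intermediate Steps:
s = -9 (s = -182 + 173 = -9)
396 + s = 396 - 9 = 387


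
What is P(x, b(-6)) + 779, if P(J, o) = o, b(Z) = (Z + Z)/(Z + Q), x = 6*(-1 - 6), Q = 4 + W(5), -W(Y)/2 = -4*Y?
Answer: 14795/19 ≈ 778.68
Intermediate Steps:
W(Y) = 8*Y (W(Y) = -(-8)*Y = 8*Y)
Q = 44 (Q = 4 + 8*5 = 4 + 40 = 44)
x = -42 (x = 6*(-7) = -42)
b(Z) = 2*Z/(44 + Z) (b(Z) = (Z + Z)/(Z + 44) = (2*Z)/(44 + Z) = 2*Z/(44 + Z))
P(x, b(-6)) + 779 = 2*(-6)/(44 - 6) + 779 = 2*(-6)/38 + 779 = 2*(-6)*(1/38) + 779 = -6/19 + 779 = 14795/19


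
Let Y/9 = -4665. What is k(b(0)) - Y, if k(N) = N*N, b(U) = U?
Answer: 41985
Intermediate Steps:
k(N) = N²
Y = -41985 (Y = 9*(-4665) = -41985)
k(b(0)) - Y = 0² - 1*(-41985) = 0 + 41985 = 41985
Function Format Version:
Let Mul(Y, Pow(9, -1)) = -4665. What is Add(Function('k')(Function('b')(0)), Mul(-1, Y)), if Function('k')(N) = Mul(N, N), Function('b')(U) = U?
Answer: 41985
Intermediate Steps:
Function('k')(N) = Pow(N, 2)
Y = -41985 (Y = Mul(9, -4665) = -41985)
Add(Function('k')(Function('b')(0)), Mul(-1, Y)) = Add(Pow(0, 2), Mul(-1, -41985)) = Add(0, 41985) = 41985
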